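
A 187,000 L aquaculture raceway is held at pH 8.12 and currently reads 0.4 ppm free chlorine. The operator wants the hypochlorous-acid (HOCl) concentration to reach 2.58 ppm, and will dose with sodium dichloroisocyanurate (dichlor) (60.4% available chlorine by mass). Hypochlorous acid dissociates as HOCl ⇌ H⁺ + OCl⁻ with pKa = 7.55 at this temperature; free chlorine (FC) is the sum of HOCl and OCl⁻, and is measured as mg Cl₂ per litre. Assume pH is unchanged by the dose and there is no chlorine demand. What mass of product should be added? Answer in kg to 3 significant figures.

3.64 kg

[OCl⁻]/[HOCl] = 10^(pH − pKa) = 10^(8.12 − 7.55) = 3.715; fraction as HOCl = 1/(1 + 3.715) = 0.2121.
Free chlorine required for 2.58 ppm HOCl: 2.58 / 0.2121 = 12.17 ppm.
FC to add: 12.17 − 0.4 = 11.77 mg/L as Cl₂.
Cl₂ equivalent: 11.77 mg/L × 187,000 L = 2200 g.
Product at 60.4% available Cl: 2200 / 0.604 = 3643 g.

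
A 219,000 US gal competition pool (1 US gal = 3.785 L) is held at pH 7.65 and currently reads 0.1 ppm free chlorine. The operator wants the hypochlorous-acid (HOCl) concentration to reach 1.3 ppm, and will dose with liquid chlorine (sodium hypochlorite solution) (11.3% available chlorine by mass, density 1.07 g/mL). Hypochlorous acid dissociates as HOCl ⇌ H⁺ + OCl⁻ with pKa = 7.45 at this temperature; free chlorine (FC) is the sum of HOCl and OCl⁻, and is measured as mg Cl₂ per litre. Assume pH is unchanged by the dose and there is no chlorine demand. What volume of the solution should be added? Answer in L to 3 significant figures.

22.4 L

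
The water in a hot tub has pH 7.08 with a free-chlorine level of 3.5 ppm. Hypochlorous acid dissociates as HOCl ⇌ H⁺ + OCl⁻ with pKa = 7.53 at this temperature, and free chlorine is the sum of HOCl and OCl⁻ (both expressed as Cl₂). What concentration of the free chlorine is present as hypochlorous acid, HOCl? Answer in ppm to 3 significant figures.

2.58 ppm

[OCl⁻]/[HOCl] = 10^(pH − pKa) = 10^(7.08 − 7.53) = 10^-0.45 = 0.3548.
Fraction as HOCl = 1 / (1 + 0.3548) = 0.7381.
HOCl = 0.7381 × 3.5 ppm = 2.583 ppm.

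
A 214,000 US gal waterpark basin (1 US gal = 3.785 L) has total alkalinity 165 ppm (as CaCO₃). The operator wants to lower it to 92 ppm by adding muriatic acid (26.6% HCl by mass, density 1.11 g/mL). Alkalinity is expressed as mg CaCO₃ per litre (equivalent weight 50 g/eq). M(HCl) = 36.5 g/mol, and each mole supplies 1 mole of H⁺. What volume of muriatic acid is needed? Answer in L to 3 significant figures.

146 L

Volume: 214,000 US gal × 3.785 L/gal = 809,990 L.
Alkalinity to neutralize: (165 − 92) = 73 mg/L as CaCO₃ × 809,990 L = 59,130 g as CaCO₃.
Equivalents of H⁺ required: 59,130 ÷ 50 g/eq = 1183 eq = 1183 mol HCl.
Mass of HCl: 1183 × 36.5 = 43,160 g.
Mass of 26.6% solution: 43,160 / 0.266 = 162,300 g.
Volume: 162,300 g ÷ 1.11 g/mL = 146,200 mL.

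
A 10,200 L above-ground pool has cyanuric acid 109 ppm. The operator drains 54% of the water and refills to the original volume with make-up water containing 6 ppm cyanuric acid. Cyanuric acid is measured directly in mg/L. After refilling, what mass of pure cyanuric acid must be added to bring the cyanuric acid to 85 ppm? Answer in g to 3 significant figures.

After draining 54% and refilling: 109 × 0.46 + 6 × 0.54 = 53.38 ppm.
Deficit to target: 85 − 53.38 = 31.62 mg/L.
Mass: 31.62 mg/L × 10,200 L = 322.5 g cyanuric acid.

323 g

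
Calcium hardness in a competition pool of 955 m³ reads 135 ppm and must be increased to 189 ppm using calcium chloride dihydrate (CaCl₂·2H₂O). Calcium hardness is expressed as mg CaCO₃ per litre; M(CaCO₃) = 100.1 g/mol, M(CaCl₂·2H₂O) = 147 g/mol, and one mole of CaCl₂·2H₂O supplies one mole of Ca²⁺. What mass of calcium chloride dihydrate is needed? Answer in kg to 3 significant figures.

75.7 kg

Volume: 955 m³ = 955,000 L.
Hardness to add: (189 − 135) = 54 mg/L as CaCO₃ × 955,000 L = 51,570 g as CaCO₃.
Moles of Ca²⁺ (1 mol Ca²⁺ ≡ 1 mol CaCO₃): 51,570 / 100.1 g/mol = 515.2 mol.
Mass of CaCl₂·2H₂O: 515.2 × 147 = 75,730 g.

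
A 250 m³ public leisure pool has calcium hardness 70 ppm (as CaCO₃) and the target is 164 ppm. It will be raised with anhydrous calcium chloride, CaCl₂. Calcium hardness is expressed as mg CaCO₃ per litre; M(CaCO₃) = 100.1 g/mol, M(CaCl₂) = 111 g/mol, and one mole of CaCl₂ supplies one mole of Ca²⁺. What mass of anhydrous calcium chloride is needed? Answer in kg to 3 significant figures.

Volume: 250 m³ = 250,000 L.
Hardness to add: (164 − 70) = 94 mg/L as CaCO₃ × 250,000 L = 23,500 g as CaCO₃.
Moles of Ca²⁺ (1 mol Ca²⁺ ≡ 1 mol CaCO₃): 23,500 / 100.1 g/mol = 234.8 mol.
Mass of CaCl₂: 234.8 × 111 = 26,060 g.

26.1 kg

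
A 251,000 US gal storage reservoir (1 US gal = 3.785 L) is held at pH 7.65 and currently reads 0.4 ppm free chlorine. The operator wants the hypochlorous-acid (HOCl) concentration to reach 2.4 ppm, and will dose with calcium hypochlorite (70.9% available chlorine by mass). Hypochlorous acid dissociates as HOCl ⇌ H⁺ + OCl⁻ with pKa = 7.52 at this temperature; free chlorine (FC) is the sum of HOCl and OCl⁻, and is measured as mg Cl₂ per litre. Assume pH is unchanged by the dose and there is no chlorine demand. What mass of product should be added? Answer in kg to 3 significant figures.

Volume: 251,000 US gal × 3.785 L/gal = 950,035 L.
[OCl⁻]/[HOCl] = 10^(pH − pKa) = 10^(7.65 − 7.52) = 1.349; fraction as HOCl = 1/(1 + 1.349) = 0.4257.
Free chlorine required for 2.4 ppm HOCl: 2.4 / 0.4257 = 5.638 ppm.
FC to add: 5.638 − 0.4 = 5.238 mg/L as Cl₂.
Cl₂ equivalent: 5.238 mg/L × 950,035 L = 4976 g.
Product at 70.9% available Cl: 4976 / 0.709 = 7018 g.

7.02 kg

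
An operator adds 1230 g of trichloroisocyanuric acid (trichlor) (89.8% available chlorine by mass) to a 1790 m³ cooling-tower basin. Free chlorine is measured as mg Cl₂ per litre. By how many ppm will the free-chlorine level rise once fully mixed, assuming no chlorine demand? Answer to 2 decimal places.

0.62 ppm

Volume: 1790 m³ = 1,790,000 L.
Available chlorine delivered: 1230 g × 0.898 = 1105 g as Cl₂.
Concentration rise: 1105 g / 1,790,000 L = 0.6171 mg/L = 0.62 ppm.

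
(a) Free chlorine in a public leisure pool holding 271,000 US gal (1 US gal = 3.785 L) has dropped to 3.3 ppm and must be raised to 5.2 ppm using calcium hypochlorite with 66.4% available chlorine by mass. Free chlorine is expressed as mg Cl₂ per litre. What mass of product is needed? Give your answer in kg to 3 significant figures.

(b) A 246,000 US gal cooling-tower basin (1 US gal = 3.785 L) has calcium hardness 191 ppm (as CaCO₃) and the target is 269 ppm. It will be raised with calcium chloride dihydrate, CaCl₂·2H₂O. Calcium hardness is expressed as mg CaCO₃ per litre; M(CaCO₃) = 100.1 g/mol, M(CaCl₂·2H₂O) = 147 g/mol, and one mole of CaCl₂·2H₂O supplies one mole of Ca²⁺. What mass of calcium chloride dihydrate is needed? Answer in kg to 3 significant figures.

(a) 2.94 kg; (b) 107 kg

(a) Volume: 271,000 US gal × 3.785 L/gal = 1,025,735 L.
(a) Chlorine deficit: 5.2 − 3.3 = 1.9 ppm = 1.9 mg/L as Cl₂.
(a) Cl₂ equivalent needed: 1.9 mg/L × 1,025,735 L = 1,949,000 mg = 1949 g.
(a) Product at 66.4% available chlorine: 1949 / 0.664 = 2935 g.

(b) Volume: 246,000 US gal × 3.785 L/gal = 931,110 L.
(b) Hardness to add: (269 − 191) = 78 mg/L as CaCO₃ × 931,110 L = 72,630 g as CaCO₃.
(b) Moles of Ca²⁺ (1 mol Ca²⁺ ≡ 1 mol CaCO₃): 72,630 / 100.1 g/mol = 725.5 mol.
(b) Mass of CaCl₂·2H₂O: 725.5 × 147 = 106,700 g.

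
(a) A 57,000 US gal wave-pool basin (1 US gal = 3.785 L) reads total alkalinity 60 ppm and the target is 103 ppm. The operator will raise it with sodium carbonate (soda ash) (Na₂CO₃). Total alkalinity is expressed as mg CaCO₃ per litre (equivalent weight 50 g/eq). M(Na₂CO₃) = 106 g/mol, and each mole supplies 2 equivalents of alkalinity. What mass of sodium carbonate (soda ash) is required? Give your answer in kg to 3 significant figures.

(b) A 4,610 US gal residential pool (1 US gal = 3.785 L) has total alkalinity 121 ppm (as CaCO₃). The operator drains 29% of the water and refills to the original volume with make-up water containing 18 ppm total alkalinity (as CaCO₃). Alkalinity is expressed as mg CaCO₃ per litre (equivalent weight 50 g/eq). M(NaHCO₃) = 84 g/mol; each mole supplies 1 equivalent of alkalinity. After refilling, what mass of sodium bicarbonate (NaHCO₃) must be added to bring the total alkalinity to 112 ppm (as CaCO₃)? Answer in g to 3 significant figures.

(a) 9.83 kg; (b) 612 g

(a) Volume: 57,000 US gal × 3.785 L/gal = 215,745 L.
(a) Alkalinity to add: (103 − 60) = 43 mg/L as CaCO₃ × 215,745 L = 9277 g as CaCO₃.
(a) Equivalents: 9277 g ÷ 50 g/eq = 185.5 eq.
(a) Each mole of Na₂CO₃ supplies 2 eq, so 185.5 / 2 = 92.77 mol.
(a) Mass: 92.77 mol × 106 g/mol = 9834 g.

(b) Volume: 4,610 US gal × 3.785 L/gal = 17,449 L.
(b) After draining 29% and refilling: 121 × 0.71 + 18 × 0.29 = 91.13 ppm.
(b) Deficit to target: 112 − 91.13 = 20.87 mg/L.
(b) As CaCO₃: 20.87 mg/L × 17,449 L = 364.2 g; ÷ 50 g/eq ÷ 1 = 7.283 mol NaHCO₃.
(b) Mass: 7.283 × 84 = 611.8 g.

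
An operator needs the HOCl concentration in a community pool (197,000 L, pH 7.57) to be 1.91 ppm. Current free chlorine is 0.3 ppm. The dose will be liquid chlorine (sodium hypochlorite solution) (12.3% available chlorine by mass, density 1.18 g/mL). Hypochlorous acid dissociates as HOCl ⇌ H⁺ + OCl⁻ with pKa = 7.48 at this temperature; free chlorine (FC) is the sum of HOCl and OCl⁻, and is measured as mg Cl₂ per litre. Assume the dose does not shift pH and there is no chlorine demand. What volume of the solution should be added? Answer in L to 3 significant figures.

5.37 L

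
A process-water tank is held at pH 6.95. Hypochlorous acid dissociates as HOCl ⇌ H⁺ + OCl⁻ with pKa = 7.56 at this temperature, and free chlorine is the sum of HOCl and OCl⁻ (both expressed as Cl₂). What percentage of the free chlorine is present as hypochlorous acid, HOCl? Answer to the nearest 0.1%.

80.3%

[OCl⁻]/[HOCl] = 10^(pH − pKa) = 10^(6.95 − 7.56) = 10^-0.61 = 0.2455.
Fraction as HOCl = 1 / (1 + 0.2455) = 0.8029.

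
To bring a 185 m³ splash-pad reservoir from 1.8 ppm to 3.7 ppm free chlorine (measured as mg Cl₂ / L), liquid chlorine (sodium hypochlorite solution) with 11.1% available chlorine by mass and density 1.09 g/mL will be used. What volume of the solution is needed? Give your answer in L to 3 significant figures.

Volume: 185 m³ = 185,000 L.
Chlorine deficit: 3.7 − 1.8 = 1.9 ppm = 1.9 mg/L as Cl₂.
Cl₂ equivalent needed: 1.9 mg/L × 185,000 L = 351,500 mg = 351.5 g.
Product at 11.1% available chlorine: 351.5 / 0.111 = 3167 g.
Volume at density 1.09 g/mL: 3167 g ÷ 1.09 g/mL = 2905 mL.

2.91 L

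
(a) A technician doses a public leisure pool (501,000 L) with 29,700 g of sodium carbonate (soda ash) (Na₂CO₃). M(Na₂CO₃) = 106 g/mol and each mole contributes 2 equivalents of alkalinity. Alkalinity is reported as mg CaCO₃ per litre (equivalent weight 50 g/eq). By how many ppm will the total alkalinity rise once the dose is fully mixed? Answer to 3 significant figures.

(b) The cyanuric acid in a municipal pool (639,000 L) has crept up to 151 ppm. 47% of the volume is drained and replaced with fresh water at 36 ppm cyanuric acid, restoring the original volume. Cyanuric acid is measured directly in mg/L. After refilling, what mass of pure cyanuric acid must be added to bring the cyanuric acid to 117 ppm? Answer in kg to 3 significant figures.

(a) Moles of Na₂CO₃: 29,700 g ÷ 106 g/mol = 280.2 mol → 560.4 eq of alkalinity.
(a) As CaCO₃: 560.4 eq × 50 g/eq = 28,020 g.
(a) Rise: 28,020 g / 501,000 L × 1000 = 55.93 mg/L.

(b) After draining 47% and refilling: 151 × 0.53 + 36 × 0.47 = 96.95 ppm.
(b) Deficit to target: 117 − 96.95 = 20.05 mg/L.
(b) Mass: 20.05 mg/L × 639,000 L = 12,810 g cyanuric acid.

(a) 55.9 ppm; (b) 12.8 kg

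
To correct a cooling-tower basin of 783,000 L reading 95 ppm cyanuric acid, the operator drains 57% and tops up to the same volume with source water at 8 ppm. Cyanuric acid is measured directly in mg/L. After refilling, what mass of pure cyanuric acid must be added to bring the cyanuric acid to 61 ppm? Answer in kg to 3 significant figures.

After draining 57% and refilling: 95 × 0.43 + 8 × 0.57 = 45.41 ppm.
Deficit to target: 61 − 45.41 = 15.59 mg/L.
Mass: 15.59 mg/L × 783,000 L = 12,210 g cyanuric acid.

12.2 kg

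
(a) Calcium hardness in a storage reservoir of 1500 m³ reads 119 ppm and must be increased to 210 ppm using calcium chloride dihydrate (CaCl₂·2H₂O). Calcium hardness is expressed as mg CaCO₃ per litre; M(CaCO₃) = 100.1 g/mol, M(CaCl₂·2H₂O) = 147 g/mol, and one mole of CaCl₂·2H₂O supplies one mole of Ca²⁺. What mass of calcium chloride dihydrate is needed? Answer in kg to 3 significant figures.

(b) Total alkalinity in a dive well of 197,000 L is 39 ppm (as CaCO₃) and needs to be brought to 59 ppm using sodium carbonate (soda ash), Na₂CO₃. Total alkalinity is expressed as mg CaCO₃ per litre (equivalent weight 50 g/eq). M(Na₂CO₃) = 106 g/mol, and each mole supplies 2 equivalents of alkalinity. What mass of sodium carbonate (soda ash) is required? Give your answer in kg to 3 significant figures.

(a) 200 kg; (b) 4.18 kg

(a) Volume: 1500 m³ = 1,500,000 L.
(a) Hardness to add: (210 − 119) = 91 mg/L as CaCO₃ × 1,500,000 L = 136,500 g as CaCO₃.
(a) Moles of Ca²⁺ (1 mol Ca²⁺ ≡ 1 mol CaCO₃): 136,500 / 100.1 g/mol = 1364 mol.
(a) Mass of CaCl₂·2H₂O: 1364 × 147 = 200,500 g.

(b) Alkalinity to add: (59 − 39) = 20 mg/L as CaCO₃ × 197,000 L = 3940 g as CaCO₃.
(b) Equivalents: 3940 g ÷ 50 g/eq = 78.8 eq.
(b) Each mole of Na₂CO₃ supplies 2 eq, so 78.8 / 2 = 39.4 mol.
(b) Mass: 39.4 mol × 106 g/mol = 4176 g.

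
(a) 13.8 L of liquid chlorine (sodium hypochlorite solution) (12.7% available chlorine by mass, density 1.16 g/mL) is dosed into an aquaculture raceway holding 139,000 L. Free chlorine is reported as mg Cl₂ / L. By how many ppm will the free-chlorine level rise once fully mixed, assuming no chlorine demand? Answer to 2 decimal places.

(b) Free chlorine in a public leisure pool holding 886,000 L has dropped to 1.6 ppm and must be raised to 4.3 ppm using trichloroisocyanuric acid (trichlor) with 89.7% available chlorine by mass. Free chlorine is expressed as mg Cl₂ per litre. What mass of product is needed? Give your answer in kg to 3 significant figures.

(a) 14.63 ppm; (b) 2.67 kg

(a) Mass of solution: 13.8 L × 1000 mL/L × 1.16 g/mL = 16,010 g.
(a) Available chlorine delivered: 16,010 g × 0.127 = 2033 g as Cl₂.
(a) Concentration rise: 2033 g / 139,000 L = 14.63 mg/L = 14.63 ppm.

(b) Chlorine deficit: 4.3 − 1.6 = 2.7 ppm = 2.7 mg/L as Cl₂.
(b) Cl₂ equivalent needed: 2.7 mg/L × 886,000 L = 2,392,000 mg = 2392 g.
(b) Product at 89.7% available chlorine: 2392 / 0.897 = 2667 g.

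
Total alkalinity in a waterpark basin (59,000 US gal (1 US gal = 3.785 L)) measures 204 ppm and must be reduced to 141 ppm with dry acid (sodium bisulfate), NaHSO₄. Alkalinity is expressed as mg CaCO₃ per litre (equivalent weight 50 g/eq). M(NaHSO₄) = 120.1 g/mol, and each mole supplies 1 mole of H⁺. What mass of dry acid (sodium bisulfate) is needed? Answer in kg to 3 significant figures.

Volume: 59,000 US gal × 3.785 L/gal = 223,315 L.
Alkalinity to neutralize: (204 − 141) = 63 mg/L as CaCO₃ × 223,315 L = 14,070 g as CaCO₃.
Equivalents of H⁺ required: 14,070 ÷ 50 g/eq = 281.4 eq = 281.4 mol NaHSO₄.
Mass of NaHSO₄: 281.4 × 120.1 = 33,790 g.

33.8 kg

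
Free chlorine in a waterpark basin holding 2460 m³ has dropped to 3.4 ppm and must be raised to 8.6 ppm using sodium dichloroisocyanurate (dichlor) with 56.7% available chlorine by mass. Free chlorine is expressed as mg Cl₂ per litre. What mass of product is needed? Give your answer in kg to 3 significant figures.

Volume: 2460 m³ = 2,460,000 L.
Chlorine deficit: 8.6 − 3.4 = 5.2 ppm = 5.2 mg/L as Cl₂.
Cl₂ equivalent needed: 5.2 mg/L × 2,460,000 L = 12,790,000 mg = 12,790 g.
Product at 56.7% available chlorine: 12,790 / 0.567 = 22,560 g.

22.6 kg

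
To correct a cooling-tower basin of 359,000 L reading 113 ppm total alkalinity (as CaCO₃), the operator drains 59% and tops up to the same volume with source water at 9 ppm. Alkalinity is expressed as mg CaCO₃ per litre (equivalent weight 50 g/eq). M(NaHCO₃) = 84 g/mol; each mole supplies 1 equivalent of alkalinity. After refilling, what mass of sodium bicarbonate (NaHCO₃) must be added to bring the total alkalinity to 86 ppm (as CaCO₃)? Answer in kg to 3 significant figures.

After draining 59% and refilling: 113 × 0.41 + 9 × 0.59 = 51.64 ppm.
Deficit to target: 86 − 51.64 = 34.36 mg/L.
As CaCO₃: 34.36 mg/L × 359,000 L = 12,340 g; ÷ 50 g/eq ÷ 1 = 246.7 mol NaHCO₃.
Mass: 246.7 × 84 = 20,720 g.

20.7 kg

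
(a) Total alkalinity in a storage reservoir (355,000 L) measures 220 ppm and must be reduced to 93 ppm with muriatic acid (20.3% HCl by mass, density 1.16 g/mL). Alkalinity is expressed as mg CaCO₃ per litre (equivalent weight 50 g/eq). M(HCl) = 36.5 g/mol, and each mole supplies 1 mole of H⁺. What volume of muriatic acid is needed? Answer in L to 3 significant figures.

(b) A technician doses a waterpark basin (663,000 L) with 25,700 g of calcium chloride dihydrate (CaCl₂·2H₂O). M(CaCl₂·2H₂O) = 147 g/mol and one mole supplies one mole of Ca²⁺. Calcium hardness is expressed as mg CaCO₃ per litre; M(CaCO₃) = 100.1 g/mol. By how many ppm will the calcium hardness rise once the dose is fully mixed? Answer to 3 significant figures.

(a) Alkalinity to neutralize: (220 − 93) = 127 mg/L as CaCO₃ × 355,000 L = 45,080 g as CaCO₃.
(a) Equivalents of H⁺ required: 45,080 ÷ 50 g/eq = 901.7 eq = 901.7 mol HCl.
(a) Mass of HCl: 901.7 × 36.5 = 32,910 g.
(a) Mass of 20.3% solution: 32,910 / 0.203 = 162,100 g.
(a) Volume: 162,100 g ÷ 1.16 g/mL = 139,800 mL.

(b) Moles of Ca²⁺: 25,700 g ÷ 147 g/mol = 174.8 mol.
(b) As CaCO₃: 174.8 mol × 100.1 g/mol = 17,500 g.
(b) Rise: 17,500 g / 663,000 L × 1000 = 26.4 mg/L.

(a) 140 L; (b) 26.4 ppm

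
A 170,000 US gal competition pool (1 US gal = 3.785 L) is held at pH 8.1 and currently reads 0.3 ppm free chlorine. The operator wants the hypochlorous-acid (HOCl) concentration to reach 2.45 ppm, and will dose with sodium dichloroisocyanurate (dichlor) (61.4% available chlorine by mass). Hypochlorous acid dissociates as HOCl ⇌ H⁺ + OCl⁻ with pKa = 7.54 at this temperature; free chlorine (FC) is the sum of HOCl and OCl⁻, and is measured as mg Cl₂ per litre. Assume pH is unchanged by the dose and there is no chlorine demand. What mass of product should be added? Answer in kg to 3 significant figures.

Volume: 170,000 US gal × 3.785 L/gal = 643,450 L.
[OCl⁻]/[HOCl] = 10^(pH − pKa) = 10^(8.1 − 7.54) = 3.631; fraction as HOCl = 1/(1 + 3.631) = 0.2159.
Free chlorine required for 2.45 ppm HOCl: 2.45 / 0.2159 = 11.35 ppm.
FC to add: 11.35 − 0.3 = 11.05 mg/L as Cl₂.
Cl₂ equivalent: 11.05 mg/L × 643,450 L = 7107 g.
Product at 61.4% available Cl: 7107 / 0.614 = 11,580 g.

11.6 kg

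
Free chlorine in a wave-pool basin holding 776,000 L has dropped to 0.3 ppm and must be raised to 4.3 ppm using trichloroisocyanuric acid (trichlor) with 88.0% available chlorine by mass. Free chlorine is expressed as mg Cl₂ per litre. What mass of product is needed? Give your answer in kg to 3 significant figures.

Chlorine deficit: 4.3 − 0.3 = 4 ppm = 4 mg/L as Cl₂.
Cl₂ equivalent needed: 4 mg/L × 776,000 L = 3,104,000 mg = 3104 g.
Product at 88.0% available chlorine: 3104 / 0.88 = 3527 g.

3.53 kg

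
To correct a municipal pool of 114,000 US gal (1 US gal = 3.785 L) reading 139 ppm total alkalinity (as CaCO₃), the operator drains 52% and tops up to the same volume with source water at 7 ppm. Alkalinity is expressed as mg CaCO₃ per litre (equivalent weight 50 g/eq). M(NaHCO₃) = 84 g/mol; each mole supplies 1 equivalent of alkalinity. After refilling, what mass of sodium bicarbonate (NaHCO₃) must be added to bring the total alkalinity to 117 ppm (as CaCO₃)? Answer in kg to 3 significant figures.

33.8 kg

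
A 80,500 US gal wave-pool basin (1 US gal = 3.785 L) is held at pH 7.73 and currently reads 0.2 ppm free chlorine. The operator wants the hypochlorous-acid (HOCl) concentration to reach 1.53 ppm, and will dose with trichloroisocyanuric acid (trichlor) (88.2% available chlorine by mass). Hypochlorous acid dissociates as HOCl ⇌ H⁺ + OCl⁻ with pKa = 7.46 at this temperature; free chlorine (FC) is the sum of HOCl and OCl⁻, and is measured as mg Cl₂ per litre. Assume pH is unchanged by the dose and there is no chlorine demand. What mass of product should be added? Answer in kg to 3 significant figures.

Volume: 80,500 US gal × 3.785 L/gal = 304,692 L.
[OCl⁻]/[HOCl] = 10^(pH − pKa) = 10^(7.73 − 7.46) = 1.862; fraction as HOCl = 1/(1 + 1.862) = 0.3494.
Free chlorine required for 1.53 ppm HOCl: 1.53 / 0.3494 = 4.379 ppm.
FC to add: 4.379 − 0.2 = 4.179 mg/L as Cl₂.
Cl₂ equivalent: 4.179 mg/L × 304,692 L = 1273 g.
Product at 88.2% available Cl: 1273 / 0.882 = 1444 g.

1.44 kg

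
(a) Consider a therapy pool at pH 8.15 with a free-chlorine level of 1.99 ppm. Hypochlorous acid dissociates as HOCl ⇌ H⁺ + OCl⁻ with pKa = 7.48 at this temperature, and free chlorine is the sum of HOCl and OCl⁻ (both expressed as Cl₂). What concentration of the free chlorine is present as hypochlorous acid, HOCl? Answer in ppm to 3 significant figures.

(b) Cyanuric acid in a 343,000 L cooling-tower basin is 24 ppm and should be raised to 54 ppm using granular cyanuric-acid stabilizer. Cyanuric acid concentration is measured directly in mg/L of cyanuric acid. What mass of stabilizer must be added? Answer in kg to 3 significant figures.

(a) 0.351 ppm; (b) 10.3 kg

(a) [OCl⁻]/[HOCl] = 10^(pH − pKa) = 10^(8.15 − 7.48) = 10^0.67 = 4.677.
(a) Fraction as HOCl = 1 / (1 + 4.677) = 0.1761.
(a) HOCl = 0.1761 × 1.99 ppm = 0.3505 ppm.

(b) CYA to add: (54 − 24) = 30 mg/L × 343,000 L = 10,290 g cyanuric acid.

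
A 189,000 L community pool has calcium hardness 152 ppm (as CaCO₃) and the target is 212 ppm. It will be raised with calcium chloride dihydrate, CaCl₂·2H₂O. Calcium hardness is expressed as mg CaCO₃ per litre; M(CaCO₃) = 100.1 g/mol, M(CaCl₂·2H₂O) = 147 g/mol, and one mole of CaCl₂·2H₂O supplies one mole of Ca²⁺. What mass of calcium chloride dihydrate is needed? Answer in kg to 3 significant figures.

16.7 kg

Hardness to add: (212 − 152) = 60 mg/L as CaCO₃ × 189,000 L = 11,340 g as CaCO₃.
Moles of Ca²⁺ (1 mol Ca²⁺ ≡ 1 mol CaCO₃): 11,340 / 100.1 g/mol = 113.3 mol.
Mass of CaCl₂·2H₂O: 113.3 × 147 = 16,650 g.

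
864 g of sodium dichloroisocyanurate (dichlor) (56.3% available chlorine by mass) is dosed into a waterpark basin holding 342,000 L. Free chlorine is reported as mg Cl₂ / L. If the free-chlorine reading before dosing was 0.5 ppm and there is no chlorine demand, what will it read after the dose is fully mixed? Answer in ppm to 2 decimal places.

1.92 ppm

Available chlorine delivered: 864 g × 0.563 = 486.4 g as Cl₂.
Concentration rise: 486.4 g / 342,000 L = 1.422 mg/L = 1.42 ppm.
Final FC: 0.5 + 1.42 = 1.92 ppm.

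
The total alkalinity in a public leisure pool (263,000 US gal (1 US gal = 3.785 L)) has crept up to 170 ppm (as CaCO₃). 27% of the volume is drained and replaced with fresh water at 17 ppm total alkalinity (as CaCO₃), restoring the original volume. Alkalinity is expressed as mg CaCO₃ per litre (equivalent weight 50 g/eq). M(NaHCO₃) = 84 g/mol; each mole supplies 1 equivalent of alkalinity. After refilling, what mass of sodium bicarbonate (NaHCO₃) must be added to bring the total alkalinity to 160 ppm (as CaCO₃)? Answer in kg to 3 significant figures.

52.4 kg

Volume: 263,000 US gal × 3.785 L/gal = 995,455 L.
After draining 27% and refilling: 170 × 0.73 + 17 × 0.27 = 128.69 ppm.
Deficit to target: 160 − 128.69 = 31.31 mg/L.
As CaCO₃: 31.31 mg/L × 995,455 L = 31,170 g; ÷ 50 g/eq ÷ 1 = 623.4 mol NaHCO₃.
Mass: 623.4 × 84 = 52,360 g.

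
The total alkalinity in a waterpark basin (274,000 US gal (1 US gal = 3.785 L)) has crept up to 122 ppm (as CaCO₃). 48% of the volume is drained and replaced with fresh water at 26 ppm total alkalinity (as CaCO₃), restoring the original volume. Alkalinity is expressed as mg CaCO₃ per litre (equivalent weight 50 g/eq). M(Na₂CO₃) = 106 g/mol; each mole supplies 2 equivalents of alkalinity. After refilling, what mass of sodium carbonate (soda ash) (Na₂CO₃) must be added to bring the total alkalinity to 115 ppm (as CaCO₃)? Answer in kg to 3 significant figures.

Volume: 274,000 US gal × 3.785 L/gal = 1,037,090 L.
After draining 48% and refilling: 122 × 0.52 + 26 × 0.48 = 75.92 ppm.
Deficit to target: 115 − 75.92 = 39.08 mg/L.
As CaCO₃: 39.08 mg/L × 1,037,090 L = 40,530 g; ÷ 50 g/eq ÷ 2 = 405.3 mol Na₂CO₃.
Mass: 405.3 × 106 = 42,960 g.

43.0 kg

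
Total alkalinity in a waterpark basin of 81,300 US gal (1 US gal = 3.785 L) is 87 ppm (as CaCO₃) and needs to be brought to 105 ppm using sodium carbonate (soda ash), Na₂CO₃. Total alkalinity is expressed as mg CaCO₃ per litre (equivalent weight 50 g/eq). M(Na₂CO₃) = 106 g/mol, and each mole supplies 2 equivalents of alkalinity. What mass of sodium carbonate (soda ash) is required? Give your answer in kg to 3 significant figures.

Volume: 81,300 US gal × 3.785 L/gal = 307,720 L.
Alkalinity to add: (105 − 87) = 18 mg/L as CaCO₃ × 307,720 L = 5539 g as CaCO₃.
Equivalents: 5539 g ÷ 50 g/eq = 110.8 eq.
Each mole of Na₂CO₃ supplies 2 eq, so 110.8 / 2 = 55.39 mol.
Mass: 55.39 mol × 106 g/mol = 5871 g.

5.87 kg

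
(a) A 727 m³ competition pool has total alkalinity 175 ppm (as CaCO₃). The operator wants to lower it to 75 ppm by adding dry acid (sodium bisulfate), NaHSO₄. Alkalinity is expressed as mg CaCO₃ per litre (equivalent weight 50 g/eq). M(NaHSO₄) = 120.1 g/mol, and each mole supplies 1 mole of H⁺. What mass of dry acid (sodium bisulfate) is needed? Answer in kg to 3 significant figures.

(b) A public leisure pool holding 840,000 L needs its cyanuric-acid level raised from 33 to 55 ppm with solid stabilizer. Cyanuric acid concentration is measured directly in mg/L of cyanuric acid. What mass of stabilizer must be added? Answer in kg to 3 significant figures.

(a) Volume: 727 m³ = 727,000 L.
(a) Alkalinity to neutralize: (175 − 75) = 100 mg/L as CaCO₃ × 727,000 L = 72,700 g as CaCO₃.
(a) Equivalents of H⁺ required: 72,700 ÷ 50 g/eq = 1454 eq = 1454 mol NaHSO₄.
(a) Mass of NaHSO₄: 1454 × 120.1 = 174,600 g.

(b) CYA to add: (55 − 33) = 22 mg/L × 840,000 L = 18,480 g cyanuric acid.

(a) 175 kg; (b) 18.5 kg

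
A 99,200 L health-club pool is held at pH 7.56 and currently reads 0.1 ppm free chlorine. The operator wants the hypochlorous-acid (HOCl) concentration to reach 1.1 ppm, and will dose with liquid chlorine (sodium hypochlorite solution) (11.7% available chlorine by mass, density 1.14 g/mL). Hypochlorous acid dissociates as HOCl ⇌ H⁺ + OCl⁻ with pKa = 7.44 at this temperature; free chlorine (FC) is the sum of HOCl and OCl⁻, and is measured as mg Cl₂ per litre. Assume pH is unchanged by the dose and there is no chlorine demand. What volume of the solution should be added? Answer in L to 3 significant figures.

1.82 L

[OCl⁻]/[HOCl] = 10^(pH − pKa) = 10^(7.56 − 7.44) = 1.318; fraction as HOCl = 1/(1 + 1.318) = 0.4314.
Free chlorine required for 1.1 ppm HOCl: 1.1 / 0.4314 = 2.55 ppm.
FC to add: 2.55 − 0.1 = 2.45 mg/L as Cl₂.
Cl₂ equivalent: 2.45 mg/L × 99,200 L = 243 g.
Product at 11.7% available Cl: 243 / 0.117 = 2077 g.
Volume: 2077 g ÷ 1.14 g/mL = 1822 mL.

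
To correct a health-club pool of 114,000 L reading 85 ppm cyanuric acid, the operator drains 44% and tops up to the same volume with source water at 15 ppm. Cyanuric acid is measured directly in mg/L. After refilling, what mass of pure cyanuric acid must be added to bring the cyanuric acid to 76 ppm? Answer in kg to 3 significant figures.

2.49 kg

After draining 44% and refilling: 85 × 0.56 + 15 × 0.44 = 54.2 ppm.
Deficit to target: 76 − 54.2 = 21.8 mg/L.
Mass: 21.8 mg/L × 114,000 L = 2485 g cyanuric acid.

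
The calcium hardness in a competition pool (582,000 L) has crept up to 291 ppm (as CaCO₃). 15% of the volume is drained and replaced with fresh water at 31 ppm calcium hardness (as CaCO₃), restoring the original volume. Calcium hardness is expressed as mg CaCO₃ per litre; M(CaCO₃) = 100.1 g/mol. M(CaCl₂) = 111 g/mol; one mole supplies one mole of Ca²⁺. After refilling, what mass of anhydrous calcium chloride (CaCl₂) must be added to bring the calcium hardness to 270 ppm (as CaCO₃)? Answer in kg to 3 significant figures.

11.6 kg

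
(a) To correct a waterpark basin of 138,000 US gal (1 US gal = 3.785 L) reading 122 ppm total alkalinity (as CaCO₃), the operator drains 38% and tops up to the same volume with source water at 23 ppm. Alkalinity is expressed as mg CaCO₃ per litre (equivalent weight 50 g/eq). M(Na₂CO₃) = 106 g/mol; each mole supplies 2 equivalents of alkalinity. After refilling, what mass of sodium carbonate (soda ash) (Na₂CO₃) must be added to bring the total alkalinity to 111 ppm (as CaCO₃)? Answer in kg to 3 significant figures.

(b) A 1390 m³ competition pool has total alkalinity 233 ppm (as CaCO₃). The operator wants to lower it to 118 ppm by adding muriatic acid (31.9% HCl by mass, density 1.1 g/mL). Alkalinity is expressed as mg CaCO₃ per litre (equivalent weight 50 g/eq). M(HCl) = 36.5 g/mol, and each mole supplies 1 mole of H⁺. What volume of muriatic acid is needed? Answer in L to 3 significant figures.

(a) 14.7 kg; (b) 333 L

(a) Volume: 138,000 US gal × 3.785 L/gal = 522,330 L.
(a) After draining 38% and refilling: 122 × 0.62 + 23 × 0.38 = 84.38 ppm.
(a) Deficit to target: 111 − 84.38 = 26.62 mg/L.
(a) As CaCO₃: 26.62 mg/L × 522,330 L = 13,900 g; ÷ 50 g/eq ÷ 2 = 139 mol Na₂CO₃.
(a) Mass: 139 × 106 = 14,740 g.

(b) Volume: 1390 m³ = 1,390,000 L.
(b) Alkalinity to neutralize: (233 − 118) = 115 mg/L as CaCO₃ × 1,390,000 L = 159,800 g as CaCO₃.
(b) Equivalents of H⁺ required: 159,800 ÷ 50 g/eq = 3197 eq = 3197 mol HCl.
(b) Mass of HCl: 3197 × 36.5 = 116,700 g.
(b) Mass of 31.9% solution: 116,700 / 0.319 = 365,800 g.
(b) Volume: 365,800 g ÷ 1.1 g/mL = 332,500 mL.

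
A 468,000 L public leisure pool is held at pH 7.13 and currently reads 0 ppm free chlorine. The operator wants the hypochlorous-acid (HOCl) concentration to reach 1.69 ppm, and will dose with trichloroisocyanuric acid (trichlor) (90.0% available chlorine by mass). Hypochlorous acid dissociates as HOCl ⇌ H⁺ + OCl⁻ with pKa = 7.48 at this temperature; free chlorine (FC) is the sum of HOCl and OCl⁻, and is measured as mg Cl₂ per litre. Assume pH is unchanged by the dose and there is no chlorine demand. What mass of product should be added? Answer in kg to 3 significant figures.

1.27 kg

[OCl⁻]/[HOCl] = 10^(pH − pKa) = 10^(7.13 − 7.48) = 0.4467; fraction as HOCl = 1/(1 + 0.4467) = 0.6912.
Free chlorine required for 1.69 ppm HOCl: 1.69 / 0.6912 = 2.445 ppm.
FC to add: 2.445 − 0 = 2.445 mg/L as Cl₂.
Cl₂ equivalent: 2.445 mg/L × 468,000 L = 1144 g.
Product at 90.0% available Cl: 1144 / 0.9 = 1271 g.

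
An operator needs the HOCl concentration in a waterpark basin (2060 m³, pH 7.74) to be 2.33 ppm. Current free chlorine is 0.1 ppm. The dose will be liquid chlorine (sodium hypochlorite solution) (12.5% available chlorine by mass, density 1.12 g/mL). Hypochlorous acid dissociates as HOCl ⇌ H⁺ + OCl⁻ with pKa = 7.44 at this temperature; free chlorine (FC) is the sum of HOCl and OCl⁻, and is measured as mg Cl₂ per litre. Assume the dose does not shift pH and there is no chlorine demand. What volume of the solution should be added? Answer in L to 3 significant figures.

101 L

Volume: 2060 m³ = 2,060,000 L.
[OCl⁻]/[HOCl] = 10^(pH − pKa) = 10^(7.74 − 7.44) = 1.995; fraction as HOCl = 1/(1 + 1.995) = 0.3339.
Free chlorine required for 2.33 ppm HOCl: 2.33 / 0.3339 = 6.979 ppm.
FC to add: 6.979 − 0.1 = 6.879 mg/L as Cl₂.
Cl₂ equivalent: 6.879 mg/L × 2,060,000 L = 14,170 g.
Product at 12.5% available Cl: 14,170 / 0.125 = 113,400 g.
Volume: 113,400 g ÷ 1.12 g/mL = 101,200 mL.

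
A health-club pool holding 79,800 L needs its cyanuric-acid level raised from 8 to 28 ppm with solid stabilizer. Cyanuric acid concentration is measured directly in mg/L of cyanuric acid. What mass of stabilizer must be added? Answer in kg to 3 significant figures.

1.60 kg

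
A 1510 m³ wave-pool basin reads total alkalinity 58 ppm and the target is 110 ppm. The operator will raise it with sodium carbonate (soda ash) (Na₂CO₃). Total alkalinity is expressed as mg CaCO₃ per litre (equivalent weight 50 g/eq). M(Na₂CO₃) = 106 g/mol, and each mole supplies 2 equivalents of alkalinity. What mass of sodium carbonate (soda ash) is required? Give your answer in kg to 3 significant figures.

Volume: 1510 m³ = 1,510,000 L.
Alkalinity to add: (110 − 58) = 52 mg/L as CaCO₃ × 1,510,000 L = 78,520 g as CaCO₃.
Equivalents: 78,520 g ÷ 50 g/eq = 1570 eq.
Each mole of Na₂CO₃ supplies 2 eq, so 1570 / 2 = 785.2 mol.
Mass: 785.2 mol × 106 g/mol = 83,230 g.

83.2 kg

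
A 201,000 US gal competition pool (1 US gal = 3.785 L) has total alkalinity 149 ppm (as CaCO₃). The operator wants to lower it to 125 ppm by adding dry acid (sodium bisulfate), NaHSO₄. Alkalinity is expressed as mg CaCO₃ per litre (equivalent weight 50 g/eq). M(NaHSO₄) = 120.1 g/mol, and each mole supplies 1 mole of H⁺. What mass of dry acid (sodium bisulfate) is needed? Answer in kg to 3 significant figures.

43.9 kg

Volume: 201,000 US gal × 3.785 L/gal = 760,785 L.
Alkalinity to neutralize: (149 − 125) = 24 mg/L as CaCO₃ × 760,785 L = 18,260 g as CaCO₃.
Equivalents of H⁺ required: 18,260 ÷ 50 g/eq = 365.2 eq = 365.2 mol NaHSO₄.
Mass of NaHSO₄: 365.2 × 120.1 = 43,860 g.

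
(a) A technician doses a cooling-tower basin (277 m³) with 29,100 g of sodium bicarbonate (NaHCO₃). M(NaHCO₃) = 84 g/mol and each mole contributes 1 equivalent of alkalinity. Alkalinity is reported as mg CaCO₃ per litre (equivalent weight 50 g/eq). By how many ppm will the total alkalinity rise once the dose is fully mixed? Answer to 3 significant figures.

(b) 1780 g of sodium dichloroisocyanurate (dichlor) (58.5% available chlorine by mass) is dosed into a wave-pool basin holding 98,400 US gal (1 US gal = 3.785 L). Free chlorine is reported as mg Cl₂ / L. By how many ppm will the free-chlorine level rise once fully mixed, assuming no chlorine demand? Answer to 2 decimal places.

(a) 62.5 ppm; (b) 2.80 ppm

(a) Volume: 277 m³ = 277,000 L.
(a) Moles of NaHCO₃: 29,100 g ÷ 84 g/mol = 346.4 mol → 346.4 eq of alkalinity.
(a) As CaCO₃: 346.4 eq × 50 g/eq = 17,320 g.
(a) Rise: 17,320 g / 277,000 L × 1000 = 62.53 mg/L.

(b) Volume: 98,400 US gal × 3.785 L/gal = 372,444 L.
(b) Available chlorine delivered: 1780 g × 0.585 = 1041 g as Cl₂.
(b) Concentration rise: 1041 g / 372,444 L = 2.796 mg/L = 2.80 ppm.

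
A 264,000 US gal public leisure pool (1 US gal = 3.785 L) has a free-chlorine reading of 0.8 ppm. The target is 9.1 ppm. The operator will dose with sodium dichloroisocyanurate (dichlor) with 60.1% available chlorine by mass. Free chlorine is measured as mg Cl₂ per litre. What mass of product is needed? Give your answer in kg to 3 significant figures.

Volume: 264,000 US gal × 3.785 L/gal = 999,240 L.
Chlorine deficit: 9.1 − 0.8 = 8.3 ppm = 8.3 mg/L as Cl₂.
Cl₂ equivalent needed: 8.3 mg/L × 999,240 L = 8,294,000 mg = 8294 g.
Product at 60.1% available chlorine: 8294 / 0.601 = 13,800 g.

13.8 kg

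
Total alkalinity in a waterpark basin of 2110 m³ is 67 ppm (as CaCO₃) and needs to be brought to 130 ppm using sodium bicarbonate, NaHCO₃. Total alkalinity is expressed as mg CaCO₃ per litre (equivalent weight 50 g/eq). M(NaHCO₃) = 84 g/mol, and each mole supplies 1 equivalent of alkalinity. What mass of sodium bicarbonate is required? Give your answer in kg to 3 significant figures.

223 kg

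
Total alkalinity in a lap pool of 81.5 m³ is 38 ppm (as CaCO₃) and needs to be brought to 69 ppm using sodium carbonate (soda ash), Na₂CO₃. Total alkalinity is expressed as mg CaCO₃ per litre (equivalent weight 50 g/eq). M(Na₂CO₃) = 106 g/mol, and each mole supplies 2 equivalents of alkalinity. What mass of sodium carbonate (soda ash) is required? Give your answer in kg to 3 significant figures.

Volume: 81.5 m³ = 81,500 L.
Alkalinity to add: (69 − 38) = 31 mg/L as CaCO₃ × 81,500 L = 2526 g as CaCO₃.
Equivalents: 2526 g ÷ 50 g/eq = 50.53 eq.
Each mole of Na₂CO₃ supplies 2 eq, so 50.53 / 2 = 25.27 mol.
Mass: 25.27 mol × 106 g/mol = 2678 g.

2.68 kg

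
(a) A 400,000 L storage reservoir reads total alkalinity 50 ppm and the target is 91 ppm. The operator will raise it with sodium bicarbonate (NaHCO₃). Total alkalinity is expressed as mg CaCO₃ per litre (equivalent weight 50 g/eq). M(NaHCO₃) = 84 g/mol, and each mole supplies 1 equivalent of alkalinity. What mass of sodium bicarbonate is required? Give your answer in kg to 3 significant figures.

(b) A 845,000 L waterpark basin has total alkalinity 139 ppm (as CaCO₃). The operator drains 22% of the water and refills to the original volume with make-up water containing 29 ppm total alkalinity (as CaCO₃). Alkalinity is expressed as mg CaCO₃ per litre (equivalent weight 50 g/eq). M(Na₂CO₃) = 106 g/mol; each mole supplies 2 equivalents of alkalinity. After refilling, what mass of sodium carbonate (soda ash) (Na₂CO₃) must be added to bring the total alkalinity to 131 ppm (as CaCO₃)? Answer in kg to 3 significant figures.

(a) 27.6 kg; (b) 14.5 kg

(a) Alkalinity to add: (91 − 50) = 41 mg/L as CaCO₃ × 400,000 L = 16,400 g as CaCO₃.
(a) Equivalents: 16,400 g ÷ 50 g/eq = 328 eq.
(a) NaHCO₃ supplies 1 eq per mole → 328 mol.
(a) Mass: 328 mol × 84 g/mol = 27,550 g.

(b) After draining 22% and refilling: 139 × 0.78 + 29 × 0.22 = 114.8 ppm.
(b) Deficit to target: 131 − 114.8 = 16.2 mg/L.
(b) As CaCO₃: 16.2 mg/L × 845,000 L = 13,690 g; ÷ 50 g/eq ÷ 2 = 136.9 mol Na₂CO₃.
(b) Mass: 136.9 × 106 = 14,510 g.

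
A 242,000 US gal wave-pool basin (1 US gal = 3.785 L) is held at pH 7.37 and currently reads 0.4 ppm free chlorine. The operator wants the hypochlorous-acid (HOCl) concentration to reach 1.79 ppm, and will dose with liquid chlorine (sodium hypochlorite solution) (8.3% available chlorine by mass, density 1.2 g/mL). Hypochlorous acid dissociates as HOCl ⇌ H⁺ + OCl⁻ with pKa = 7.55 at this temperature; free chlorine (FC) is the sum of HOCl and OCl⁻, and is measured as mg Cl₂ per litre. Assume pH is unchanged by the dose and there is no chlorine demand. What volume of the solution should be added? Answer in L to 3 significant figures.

23.7 L

Volume: 242,000 US gal × 3.785 L/gal = 915,970 L.
[OCl⁻]/[HOCl] = 10^(pH − pKa) = 10^(7.37 − 7.55) = 0.6607; fraction as HOCl = 1/(1 + 0.6607) = 0.6022.
Free chlorine required for 1.79 ppm HOCl: 1.79 / 0.6022 = 2.973 ppm.
FC to add: 2.973 − 0.4 = 2.573 mg/L as Cl₂.
Cl₂ equivalent: 2.573 mg/L × 915,970 L = 2356 g.
Product at 8.3% available Cl: 2356 / 0.083 = 28,390 g.
Volume: 28,390 g ÷ 1.2 g/mL = 23,660 mL.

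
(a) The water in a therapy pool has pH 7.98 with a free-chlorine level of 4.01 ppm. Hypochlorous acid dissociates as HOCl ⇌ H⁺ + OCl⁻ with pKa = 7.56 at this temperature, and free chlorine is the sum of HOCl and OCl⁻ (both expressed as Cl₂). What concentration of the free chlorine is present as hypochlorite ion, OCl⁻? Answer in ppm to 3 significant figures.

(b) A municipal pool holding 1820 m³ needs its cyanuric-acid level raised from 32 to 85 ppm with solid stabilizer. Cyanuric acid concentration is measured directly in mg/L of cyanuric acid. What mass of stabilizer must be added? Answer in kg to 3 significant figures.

(a) [OCl⁻]/[HOCl] = 10^(pH − pKa) = 10^(7.98 − 7.56) = 10^0.42 = 2.63.
(a) Fraction as HOCl = 1 / (1 + 2.63) = 0.2755.
(a) OCl⁻ = (1 − 0.2755) × 4.01 ppm = 2.905 ppm.

(b) Volume: 1820 m³ = 1,820,000 L.
(b) CYA to add: (85 − 32) = 53 mg/L × 1,820,000 L = 96,460 g cyanuric acid.

(a) 2.91 ppm; (b) 96.5 kg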